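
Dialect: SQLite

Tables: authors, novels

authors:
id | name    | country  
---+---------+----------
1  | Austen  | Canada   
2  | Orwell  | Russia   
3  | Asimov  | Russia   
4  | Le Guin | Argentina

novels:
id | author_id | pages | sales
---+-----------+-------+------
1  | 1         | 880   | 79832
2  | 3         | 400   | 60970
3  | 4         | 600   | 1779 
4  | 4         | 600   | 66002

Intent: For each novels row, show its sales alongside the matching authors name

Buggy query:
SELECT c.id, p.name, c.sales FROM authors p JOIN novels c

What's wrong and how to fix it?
Bug: Missing join condition: each novels row is matched to all authors rows instead of just its own

Fix: Add ON c.author_id = p.id to the JOIN

Corrected query:
SELECT c.id, p.name, c.sales FROM authors p JOIN novels c ON c.author_id = p.id

Result:
id | name    | sales
---+---------+------
1  | Austen  | 79832
2  | Asimov  | 60970
3  | Le Guin | 1779 
4  | Le Guin | 66002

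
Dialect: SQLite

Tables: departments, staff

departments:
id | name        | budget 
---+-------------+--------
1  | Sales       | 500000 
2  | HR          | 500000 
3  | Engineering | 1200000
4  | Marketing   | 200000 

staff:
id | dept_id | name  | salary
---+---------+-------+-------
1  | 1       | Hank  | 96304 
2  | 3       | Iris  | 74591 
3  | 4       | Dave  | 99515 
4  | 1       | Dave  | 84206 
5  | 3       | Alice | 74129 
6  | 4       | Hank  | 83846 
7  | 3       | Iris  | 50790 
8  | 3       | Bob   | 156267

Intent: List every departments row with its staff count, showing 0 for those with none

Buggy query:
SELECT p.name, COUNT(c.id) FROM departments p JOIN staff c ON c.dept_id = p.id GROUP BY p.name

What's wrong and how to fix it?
Bug: An inner join excludes parents with zero children

Fix: Use LEFT JOIN so parents without children still appear (COUNT(c.id) gives 0)

Corrected query:
SELECT p.name, COUNT(c.id) FROM departments p LEFT JOIN staff c ON c.dept_id = p.id GROUP BY p.name

Result:
name        | COUNT(c.id)
------------+------------
Engineering | 4          
HR          | 0          
Marketing   | 2          
Sales       | 2          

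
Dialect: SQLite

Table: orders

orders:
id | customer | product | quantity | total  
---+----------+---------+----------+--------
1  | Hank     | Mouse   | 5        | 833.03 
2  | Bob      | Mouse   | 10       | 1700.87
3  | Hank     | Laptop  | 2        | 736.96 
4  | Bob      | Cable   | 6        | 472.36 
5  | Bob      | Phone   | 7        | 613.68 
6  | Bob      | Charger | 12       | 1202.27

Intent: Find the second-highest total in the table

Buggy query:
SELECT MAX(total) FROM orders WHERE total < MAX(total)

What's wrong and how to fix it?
Bug: The inner MAX is an aggregate inside WHERE, which is not allowed

Fix: Put the inner MAX in a scalar subquery

Corrected query:
SELECT MAX(total) FROM orders WHERE total < (SELECT MAX(total) FROM orders)

Result:
MAX(total)
----------
1202.27   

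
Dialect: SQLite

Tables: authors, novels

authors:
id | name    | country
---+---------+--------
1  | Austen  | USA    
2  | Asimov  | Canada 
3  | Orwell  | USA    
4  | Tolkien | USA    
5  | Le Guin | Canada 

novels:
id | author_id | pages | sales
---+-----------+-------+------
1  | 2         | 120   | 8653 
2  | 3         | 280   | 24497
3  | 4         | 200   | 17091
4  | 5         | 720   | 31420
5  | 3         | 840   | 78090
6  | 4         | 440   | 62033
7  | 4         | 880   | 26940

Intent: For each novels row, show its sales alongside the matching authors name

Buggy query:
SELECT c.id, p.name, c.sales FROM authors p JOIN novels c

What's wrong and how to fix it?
Bug: JOIN with no ON clause produces a cartesian product; every novels row pairs with every authors row

Fix: Add ON c.author_id = p.id to the JOIN

Corrected query:
SELECT c.id, p.name, c.sales FROM authors p JOIN novels c ON c.author_id = p.id

Result:
id | name    | sales
---+---------+------
1  | Asimov  | 8653 
2  | Orwell  | 24497
3  | Tolkien | 17091
4  | Le Guin | 31420
5  | Orwell  | 78090
6  | Tolkien | 62033
7  | Tolkien | 26940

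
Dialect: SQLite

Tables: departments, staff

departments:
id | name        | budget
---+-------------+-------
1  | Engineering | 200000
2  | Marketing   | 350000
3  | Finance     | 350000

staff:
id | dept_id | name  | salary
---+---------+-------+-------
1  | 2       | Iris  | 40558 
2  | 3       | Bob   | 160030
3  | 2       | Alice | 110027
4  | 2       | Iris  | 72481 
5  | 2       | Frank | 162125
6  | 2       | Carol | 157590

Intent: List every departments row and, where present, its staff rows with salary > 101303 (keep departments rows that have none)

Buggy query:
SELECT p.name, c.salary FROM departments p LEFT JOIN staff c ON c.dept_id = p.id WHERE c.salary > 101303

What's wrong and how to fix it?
Bug: Filtering c.salary in WHERE discards the NULL rows produced by LEFT JOIN, turning it into an inner join

Fix: Move the right-table condition into the ON clause so unmatched parents are kept

Corrected query:
SELECT p.name, c.salary FROM departments p LEFT JOIN staff c ON c.dept_id = p.id AND c.salary > 101303

Result:
name        | salary
------------+-------
Engineering | NULL  
Marketing   | 110027
Marketing   | 157590
Marketing   | 162125
Finance     | 160030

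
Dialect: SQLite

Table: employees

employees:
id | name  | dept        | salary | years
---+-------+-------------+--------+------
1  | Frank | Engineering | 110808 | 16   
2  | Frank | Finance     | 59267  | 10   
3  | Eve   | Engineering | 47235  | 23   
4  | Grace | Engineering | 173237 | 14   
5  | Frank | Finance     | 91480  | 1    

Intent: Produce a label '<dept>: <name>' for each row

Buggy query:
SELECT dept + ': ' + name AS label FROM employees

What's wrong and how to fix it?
Bug: '+' is numeric addition; on text columns SQLite converts them to 0 instead of concatenating

Fix: Use the || operator for string concatenation

Corrected query:
SELECT dept || ': ' || name AS label FROM employees

Result:
label             
------------------
Engineering: Frank
Finance: Frank    
Engineering: Eve  
Engineering: Grace
Finance: Frank    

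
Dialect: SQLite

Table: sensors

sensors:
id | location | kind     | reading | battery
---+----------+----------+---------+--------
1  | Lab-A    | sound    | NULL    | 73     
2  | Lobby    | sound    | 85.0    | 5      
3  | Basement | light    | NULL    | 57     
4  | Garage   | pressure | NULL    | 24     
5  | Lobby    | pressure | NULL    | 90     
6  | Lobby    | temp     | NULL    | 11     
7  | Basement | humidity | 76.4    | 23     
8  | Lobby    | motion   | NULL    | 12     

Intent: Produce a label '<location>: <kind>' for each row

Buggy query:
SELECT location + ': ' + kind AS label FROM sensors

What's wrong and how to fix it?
Bug: SQLite uses || for string concatenation; + coerces text to numbers (yielding 0)

Fix: Replace + with || to concatenate text

Corrected query:
SELECT location || ': ' || kind AS label FROM sensors

Result:
label             
------------------
Lab-A: sound      
Lobby: sound      
Basement: light   
Garage: pressure  
Lobby: pressure   
Lobby: temp       
Basement: humidity
Lobby: motion     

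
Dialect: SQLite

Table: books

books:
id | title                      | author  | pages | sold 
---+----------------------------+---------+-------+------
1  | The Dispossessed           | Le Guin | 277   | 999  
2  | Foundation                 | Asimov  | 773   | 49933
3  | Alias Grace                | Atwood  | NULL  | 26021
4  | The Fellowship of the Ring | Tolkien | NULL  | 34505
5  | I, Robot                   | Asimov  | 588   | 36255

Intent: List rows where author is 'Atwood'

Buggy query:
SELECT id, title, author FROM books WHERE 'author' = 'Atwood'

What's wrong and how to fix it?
Bug: 'author' in single quotes is a string literal, not the column; the comparison is literal-vs-literal and never true

Fix: Remove the quotes around the column name (or use double quotes for an identifier)

Corrected query:
SELECT id, title, author FROM books WHERE author = 'Atwood'

Result:
id | title       | author
---+-------------+-------
3  | Alias Grace | Atwood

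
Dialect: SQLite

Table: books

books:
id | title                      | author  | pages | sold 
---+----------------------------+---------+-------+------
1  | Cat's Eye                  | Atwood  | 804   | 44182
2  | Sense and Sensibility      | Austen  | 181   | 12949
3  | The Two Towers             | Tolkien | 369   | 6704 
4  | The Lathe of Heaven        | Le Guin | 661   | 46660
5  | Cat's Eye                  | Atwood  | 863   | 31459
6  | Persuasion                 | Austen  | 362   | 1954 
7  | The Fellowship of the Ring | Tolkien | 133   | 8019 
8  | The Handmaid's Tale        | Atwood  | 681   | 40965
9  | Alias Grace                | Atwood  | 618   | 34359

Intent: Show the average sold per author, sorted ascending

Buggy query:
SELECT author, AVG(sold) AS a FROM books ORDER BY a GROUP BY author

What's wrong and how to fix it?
Bug: GROUP BY must precede ORDER BY

Fix: Move ORDER BY to the end, after GROUP BY

Corrected query:
SELECT author, AVG(sold) AS a FROM books GROUP BY author ORDER BY a

Result:
author  | a       
--------+---------
Tolkien | 7361.5  
Austen  | 7451.5  
Atwood  | 37741.25
Le Guin | 46660   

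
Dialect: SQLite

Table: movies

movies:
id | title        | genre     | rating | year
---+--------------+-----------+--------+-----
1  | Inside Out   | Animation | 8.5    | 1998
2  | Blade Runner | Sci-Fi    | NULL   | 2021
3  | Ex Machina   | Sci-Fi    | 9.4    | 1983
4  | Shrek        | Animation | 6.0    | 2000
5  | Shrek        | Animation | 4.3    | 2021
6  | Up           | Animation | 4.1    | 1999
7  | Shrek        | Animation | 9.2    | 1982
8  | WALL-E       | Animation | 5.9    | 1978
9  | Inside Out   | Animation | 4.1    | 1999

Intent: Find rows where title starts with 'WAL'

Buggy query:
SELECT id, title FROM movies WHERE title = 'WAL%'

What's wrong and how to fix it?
Bug: Wildcards only work with LIKE; '=' treats '%' as a literal character

Fix: Replace '=' with LIKE so 'WAL%' is treated as a pattern

Corrected query:
SELECT id, title FROM movies WHERE title LIKE 'WAL%'

Result:
id | title 
---+-------
8  | WALL-E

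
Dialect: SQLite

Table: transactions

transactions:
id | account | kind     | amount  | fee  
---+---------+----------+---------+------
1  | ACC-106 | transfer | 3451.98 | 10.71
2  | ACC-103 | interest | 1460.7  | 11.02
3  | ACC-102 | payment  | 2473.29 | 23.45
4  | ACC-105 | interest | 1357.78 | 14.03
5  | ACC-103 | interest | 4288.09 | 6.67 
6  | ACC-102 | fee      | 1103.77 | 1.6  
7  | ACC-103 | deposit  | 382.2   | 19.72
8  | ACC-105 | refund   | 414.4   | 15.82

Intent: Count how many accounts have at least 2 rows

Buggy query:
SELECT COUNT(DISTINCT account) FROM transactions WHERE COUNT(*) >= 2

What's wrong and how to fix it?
Bug: WHERE filters individual rows, not groups, so a group-level COUNT is invalid there

Fix: Group first with HAVING COUNT(*) >= 2, then COUNT the resulting groups

Corrected query:
SELECT COUNT(*) FROM (SELECT account FROM transactions GROUP BY account HAVING COUNT(*) >= 2)

Result:
COUNT(*)
--------
3       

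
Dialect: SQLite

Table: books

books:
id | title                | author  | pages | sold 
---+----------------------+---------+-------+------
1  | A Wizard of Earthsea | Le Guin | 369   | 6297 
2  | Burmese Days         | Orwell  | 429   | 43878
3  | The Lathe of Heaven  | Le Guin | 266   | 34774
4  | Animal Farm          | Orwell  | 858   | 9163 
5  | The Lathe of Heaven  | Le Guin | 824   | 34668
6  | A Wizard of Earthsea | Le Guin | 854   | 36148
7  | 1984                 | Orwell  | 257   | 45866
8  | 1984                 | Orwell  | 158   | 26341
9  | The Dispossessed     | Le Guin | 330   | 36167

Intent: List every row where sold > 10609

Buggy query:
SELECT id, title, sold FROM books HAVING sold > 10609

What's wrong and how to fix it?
Bug: This is a non-aggregate query (no GROUP BY, no aggregates), so in SQLite the HAVING clause is invalid here; a row-level condition belongs in WHERE

Fix: Use WHERE for row-level filtering

Corrected query:
SELECT id, title, sold FROM books WHERE sold > 10609

Result:
id | title                | sold 
---+----------------------+------
2  | Burmese Days         | 43878
3  | The Lathe of Heaven  | 34774
5  | The Lathe of Heaven  | 34668
6  | A Wizard of Earthsea | 36148
7  | 1984                 | 45866
8  | 1984                 | 26341
9  | The Dispossessed     | 36167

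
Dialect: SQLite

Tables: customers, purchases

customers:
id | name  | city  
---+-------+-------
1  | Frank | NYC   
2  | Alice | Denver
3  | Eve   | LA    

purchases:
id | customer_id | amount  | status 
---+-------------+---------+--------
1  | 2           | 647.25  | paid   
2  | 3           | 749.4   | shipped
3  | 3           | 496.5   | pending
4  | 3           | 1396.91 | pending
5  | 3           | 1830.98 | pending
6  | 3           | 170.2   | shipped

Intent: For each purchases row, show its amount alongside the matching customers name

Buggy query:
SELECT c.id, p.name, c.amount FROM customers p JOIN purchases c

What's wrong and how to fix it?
Bug: JOIN with no ON clause produces a cartesian product; every purchases row pairs with every customers row

Fix: Specify the join condition linking the foreign key to the parent id

Corrected query:
SELECT c.id, p.name, c.amount FROM customers p JOIN purchases c ON c.customer_id = p.id

Result:
id | name  | amount 
---+-------+--------
1  | Alice | 647.25 
2  | Eve   | 749.4  
3  | Eve   | 496.5  
4  | Eve   | 1396.91
5  | Eve   | 1830.98
6  | Eve   | 170.2  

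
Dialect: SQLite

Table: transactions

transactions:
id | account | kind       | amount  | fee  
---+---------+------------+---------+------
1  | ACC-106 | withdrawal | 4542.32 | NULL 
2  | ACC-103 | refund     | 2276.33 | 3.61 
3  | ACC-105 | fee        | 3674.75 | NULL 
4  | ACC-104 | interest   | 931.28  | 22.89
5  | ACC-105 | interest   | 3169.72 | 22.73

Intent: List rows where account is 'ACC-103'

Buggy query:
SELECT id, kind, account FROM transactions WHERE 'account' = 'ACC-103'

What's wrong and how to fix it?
Bug: 'account' in single quotes is a string literal, not the column; the comparison is literal-vs-literal and never true

Fix: Remove the quotes around the column name (or use double quotes for an identifier)

Corrected query:
SELECT id, kind, account FROM transactions WHERE account = 'ACC-103'

Result:
id | kind   | account
---+--------+--------
2  | refund | ACC-103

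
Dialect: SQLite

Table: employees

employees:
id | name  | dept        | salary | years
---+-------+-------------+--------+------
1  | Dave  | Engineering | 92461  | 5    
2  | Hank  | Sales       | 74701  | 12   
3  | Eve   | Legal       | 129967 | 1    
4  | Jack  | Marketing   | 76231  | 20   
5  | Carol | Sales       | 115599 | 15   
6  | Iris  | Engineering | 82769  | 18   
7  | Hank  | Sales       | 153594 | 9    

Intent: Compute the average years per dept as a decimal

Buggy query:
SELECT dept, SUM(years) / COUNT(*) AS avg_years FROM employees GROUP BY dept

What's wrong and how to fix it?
Bug: Both operands are integers, so '/' performs integer division and truncates

Fix: Multiply by 1.0 (or CAST to REAL) to force floating-point division

Corrected query:
SELECT dept, SUM(years) * 1.0 / COUNT(*) AS avg_years FROM employees GROUP BY dept

Result:
dept        | avg_years
------------+----------
Engineering | 11.5     
Legal       | 1        
Marketing   | 20       
Sales       | 12       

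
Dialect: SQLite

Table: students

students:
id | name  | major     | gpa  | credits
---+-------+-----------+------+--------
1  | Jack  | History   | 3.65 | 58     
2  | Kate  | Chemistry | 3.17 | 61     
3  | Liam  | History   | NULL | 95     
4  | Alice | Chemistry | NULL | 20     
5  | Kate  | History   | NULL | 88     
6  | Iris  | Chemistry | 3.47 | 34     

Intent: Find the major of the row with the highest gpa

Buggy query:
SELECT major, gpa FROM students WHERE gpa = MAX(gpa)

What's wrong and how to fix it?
Bug: MAX(gpa) is an aggregate and cannot be used directly in WHERE

Fix: Use a subquery: WHERE gpa = (SELECT MAX(gpa) FROM students)

Corrected query:
SELECT major, gpa FROM students WHERE gpa = (SELECT MAX(gpa) FROM students)

Result:
major   | gpa 
--------+-----
History | 3.65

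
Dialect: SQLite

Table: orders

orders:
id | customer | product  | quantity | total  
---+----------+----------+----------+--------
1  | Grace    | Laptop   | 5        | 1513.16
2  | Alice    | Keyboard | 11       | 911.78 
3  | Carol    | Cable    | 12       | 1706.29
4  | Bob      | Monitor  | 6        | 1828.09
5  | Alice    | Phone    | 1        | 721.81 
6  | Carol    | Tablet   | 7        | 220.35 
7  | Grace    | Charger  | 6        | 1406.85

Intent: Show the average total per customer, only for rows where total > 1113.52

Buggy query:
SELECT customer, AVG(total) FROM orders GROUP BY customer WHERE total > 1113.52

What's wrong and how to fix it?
Bug: Row-level WHERE must come before GROUP BY in the clause order

Fix: Move the WHERE clause before GROUP BY

Corrected query:
SELECT customer, AVG(total) FROM orders WHERE total > 1113.52 GROUP BY customer

Result:
customer | AVG(total)
---------+-----------
Bob      | 1828.09   
Carol    | 1706.29   
Grace    | 1460.005  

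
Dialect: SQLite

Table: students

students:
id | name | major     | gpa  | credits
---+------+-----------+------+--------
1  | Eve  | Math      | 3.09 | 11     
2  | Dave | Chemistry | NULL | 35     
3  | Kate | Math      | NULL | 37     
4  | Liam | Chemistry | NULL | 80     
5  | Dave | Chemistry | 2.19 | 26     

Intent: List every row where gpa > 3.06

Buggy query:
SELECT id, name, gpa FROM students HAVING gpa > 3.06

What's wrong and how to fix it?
Bug: HAVING filters the output of aggregation, but this query has no GROUP BY and no aggregate functions, so SQLite rejects it (HAVING clause on a non-aggregate query); the condition here is per row

Fix: Replace HAVING with WHERE since the condition applies to individual rows

Corrected query:
SELECT id, name, gpa FROM students WHERE gpa > 3.06

Result:
id | name | gpa 
---+------+-----
1  | Eve  | 3.09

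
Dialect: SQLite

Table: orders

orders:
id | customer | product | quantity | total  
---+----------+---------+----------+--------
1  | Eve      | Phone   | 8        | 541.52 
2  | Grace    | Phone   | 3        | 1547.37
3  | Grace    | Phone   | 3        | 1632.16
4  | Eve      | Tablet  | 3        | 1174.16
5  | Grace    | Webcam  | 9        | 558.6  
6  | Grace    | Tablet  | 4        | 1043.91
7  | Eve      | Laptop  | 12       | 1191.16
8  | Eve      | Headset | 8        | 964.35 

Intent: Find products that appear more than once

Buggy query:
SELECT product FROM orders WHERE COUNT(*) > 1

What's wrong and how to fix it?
Bug: WHERE can't reference COUNT(*); aggregates are computed after WHERE

Fix: Group first, then use HAVING for the count condition

Corrected query:
SELECT product FROM orders GROUP BY product HAVING COUNT(*) > 1

Result:
product
-------
Phone  
Tablet 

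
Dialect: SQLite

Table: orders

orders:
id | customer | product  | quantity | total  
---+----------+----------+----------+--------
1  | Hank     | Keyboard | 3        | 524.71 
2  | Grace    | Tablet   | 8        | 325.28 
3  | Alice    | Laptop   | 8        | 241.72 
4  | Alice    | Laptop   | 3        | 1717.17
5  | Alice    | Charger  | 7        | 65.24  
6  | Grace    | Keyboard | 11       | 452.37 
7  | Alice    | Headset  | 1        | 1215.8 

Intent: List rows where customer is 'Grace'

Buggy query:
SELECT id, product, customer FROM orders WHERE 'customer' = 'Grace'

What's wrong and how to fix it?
Bug: 'customer' in single quotes is a string literal, not the column; the comparison is literal-vs-literal and never true

Fix: Reference the column as customer without single quotes

Corrected query:
SELECT id, product, customer FROM orders WHERE customer = 'Grace'

Result:
id | product  | customer
---+----------+---------
2  | Tablet   | Grace   
6  | Keyboard | Grace   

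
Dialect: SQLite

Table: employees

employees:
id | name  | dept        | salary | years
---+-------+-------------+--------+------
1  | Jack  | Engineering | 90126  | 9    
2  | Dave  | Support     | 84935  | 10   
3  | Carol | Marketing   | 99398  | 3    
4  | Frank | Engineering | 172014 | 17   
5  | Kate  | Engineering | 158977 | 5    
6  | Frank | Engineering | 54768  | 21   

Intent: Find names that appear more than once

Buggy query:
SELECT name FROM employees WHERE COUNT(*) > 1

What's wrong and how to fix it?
Bug: COUNT(*) is an aggregate and cannot be used in WHERE

Fix: Group first, then use HAVING for the count condition

Corrected query:
SELECT name FROM employees GROUP BY name HAVING COUNT(*) > 1

Result:
name 
-----
Frank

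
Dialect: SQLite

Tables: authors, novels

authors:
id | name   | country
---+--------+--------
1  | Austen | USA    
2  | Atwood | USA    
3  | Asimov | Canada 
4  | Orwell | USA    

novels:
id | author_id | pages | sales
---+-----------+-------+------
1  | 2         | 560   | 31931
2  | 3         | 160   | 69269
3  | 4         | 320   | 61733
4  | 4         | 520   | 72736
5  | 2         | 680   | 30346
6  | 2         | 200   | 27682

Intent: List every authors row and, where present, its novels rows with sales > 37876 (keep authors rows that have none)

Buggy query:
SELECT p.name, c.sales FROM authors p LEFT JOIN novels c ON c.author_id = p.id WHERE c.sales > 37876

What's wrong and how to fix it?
Bug: A WHERE condition on the right-hand table after LEFT JOIN drops unmatched parents

Fix: Put 'c.sales > 37876' in the JOIN's ON clause instead of WHERE

Corrected query:
SELECT p.name, c.sales FROM authors p LEFT JOIN novels c ON c.author_id = p.id AND c.sales > 37876

Result:
name   | sales
-------+------
Austen | NULL 
Atwood | NULL 
Asimov | 69269
Orwell | 61733
Orwell | 72736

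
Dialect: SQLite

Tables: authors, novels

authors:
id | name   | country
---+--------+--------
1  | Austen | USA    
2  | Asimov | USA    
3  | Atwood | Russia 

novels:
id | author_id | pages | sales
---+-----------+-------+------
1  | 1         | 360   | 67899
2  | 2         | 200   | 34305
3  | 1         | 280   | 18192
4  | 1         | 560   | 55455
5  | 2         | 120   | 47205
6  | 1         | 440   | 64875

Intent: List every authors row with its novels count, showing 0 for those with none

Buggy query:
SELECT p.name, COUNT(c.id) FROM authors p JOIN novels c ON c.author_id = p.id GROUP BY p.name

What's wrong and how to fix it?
Bug: An inner join excludes parents with zero children

Fix: Use LEFT JOIN so parents without children still appear (COUNT(c.id) gives 0)

Corrected query:
SELECT p.name, COUNT(c.id) FROM authors p LEFT JOIN novels c ON c.author_id = p.id GROUP BY p.name

Result:
name   | COUNT(c.id)
-------+------------
Asimov | 2          
Atwood | 0          
Austen | 4          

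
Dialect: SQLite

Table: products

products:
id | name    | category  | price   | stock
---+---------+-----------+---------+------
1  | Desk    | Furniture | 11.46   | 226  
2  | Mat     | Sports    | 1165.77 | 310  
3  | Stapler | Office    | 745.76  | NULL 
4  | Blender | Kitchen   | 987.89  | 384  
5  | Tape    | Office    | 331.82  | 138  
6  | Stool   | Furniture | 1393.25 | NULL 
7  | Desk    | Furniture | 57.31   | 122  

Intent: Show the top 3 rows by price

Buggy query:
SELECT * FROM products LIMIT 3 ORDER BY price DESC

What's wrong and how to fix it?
Bug: LIMIT must come after ORDER BY

Fix: Sort with ORDER BY, then apply LIMIT

Corrected query:
SELECT * FROM products ORDER BY price DESC LIMIT 3

Result:
id | name    | category  | price   | stock
---+---------+-----------+---------+------
6  | Stool   | Furniture | 1393.25 | NULL 
2  | Mat     | Sports    | 1165.77 | 310  
4  | Blender | Kitchen   | 987.89  | 384  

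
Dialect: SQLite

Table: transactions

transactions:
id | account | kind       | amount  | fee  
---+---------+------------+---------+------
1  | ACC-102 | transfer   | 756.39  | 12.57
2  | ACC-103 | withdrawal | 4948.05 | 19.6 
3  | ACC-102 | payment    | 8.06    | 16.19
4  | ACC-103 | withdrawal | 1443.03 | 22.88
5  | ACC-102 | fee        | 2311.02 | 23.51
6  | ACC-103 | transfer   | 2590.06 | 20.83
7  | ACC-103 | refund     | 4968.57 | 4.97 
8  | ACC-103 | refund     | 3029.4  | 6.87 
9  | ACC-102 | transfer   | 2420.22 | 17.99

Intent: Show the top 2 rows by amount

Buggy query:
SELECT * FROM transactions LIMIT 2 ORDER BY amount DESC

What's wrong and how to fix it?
Bug: ORDER BY cannot follow LIMIT; LIMIT is the final clause

Fix: Swap the clauses: ORDER BY first, then LIMIT

Corrected query:
SELECT * FROM transactions ORDER BY amount DESC LIMIT 2

Result:
id | account | kind       | amount  | fee 
---+---------+------------+---------+-----
7  | ACC-103 | refund     | 4968.57 | 4.97
2  | ACC-103 | withdrawal | 4948.05 | 19.6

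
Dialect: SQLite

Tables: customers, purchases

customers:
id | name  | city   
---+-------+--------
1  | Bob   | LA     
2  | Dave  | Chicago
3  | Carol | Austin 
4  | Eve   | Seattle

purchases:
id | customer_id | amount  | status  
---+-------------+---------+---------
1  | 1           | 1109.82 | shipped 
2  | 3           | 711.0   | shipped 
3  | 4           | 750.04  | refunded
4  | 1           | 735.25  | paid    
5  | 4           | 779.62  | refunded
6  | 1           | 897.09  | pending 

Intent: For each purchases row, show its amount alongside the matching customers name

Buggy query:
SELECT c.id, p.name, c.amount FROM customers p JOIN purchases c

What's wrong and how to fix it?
Bug: Missing join condition: each purchases row is matched to all customers rows instead of just its own

Fix: Add ON c.customer_id = p.id to the JOIN

Corrected query:
SELECT c.id, p.name, c.amount FROM customers p JOIN purchases c ON c.customer_id = p.id

Result:
id | name  | amount 
---+-------+--------
1  | Bob   | 1109.82
2  | Carol | 711    
3  | Eve   | 750.04 
4  | Bob   | 735.25 
5  | Eve   | 779.62 
6  | Bob   | 897.09 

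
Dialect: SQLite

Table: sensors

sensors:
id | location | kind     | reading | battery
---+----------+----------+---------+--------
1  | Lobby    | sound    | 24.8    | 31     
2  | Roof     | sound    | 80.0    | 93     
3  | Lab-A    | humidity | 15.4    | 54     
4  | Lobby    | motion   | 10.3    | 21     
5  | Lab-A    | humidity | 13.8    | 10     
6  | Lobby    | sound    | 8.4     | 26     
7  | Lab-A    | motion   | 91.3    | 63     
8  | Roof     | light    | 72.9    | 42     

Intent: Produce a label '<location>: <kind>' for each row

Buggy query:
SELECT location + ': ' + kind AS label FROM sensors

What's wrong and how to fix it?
Bug: SQLite uses || for string concatenation; + coerces text to numbers (yielding 0)

Fix: Use the || operator for string concatenation

Corrected query:
SELECT location || ': ' || kind AS label FROM sensors

Result:
label          
---------------
Lobby: sound   
Roof: sound    
Lab-A: humidity
Lobby: motion  
Lab-A: humidity
Lobby: sound   
Lab-A: motion  
Roof: light    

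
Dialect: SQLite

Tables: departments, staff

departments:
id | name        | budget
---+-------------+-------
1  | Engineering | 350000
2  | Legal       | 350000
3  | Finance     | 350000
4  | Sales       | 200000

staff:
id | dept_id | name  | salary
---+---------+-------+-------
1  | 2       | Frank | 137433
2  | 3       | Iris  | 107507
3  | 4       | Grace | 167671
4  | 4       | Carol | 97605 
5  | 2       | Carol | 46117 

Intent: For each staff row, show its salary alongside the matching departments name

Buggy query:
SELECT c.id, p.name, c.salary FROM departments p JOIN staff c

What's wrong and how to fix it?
Bug: JOIN with no ON clause produces a cartesian product; every staff row pairs with every departments row

Fix: Specify the join condition linking the foreign key to the parent id

Corrected query:
SELECT c.id, p.name, c.salary FROM departments p JOIN staff c ON c.dept_id = p.id

Result:
id | name    | salary
---+---------+-------
1  | Legal   | 137433
2  | Finance | 107507
3  | Sales   | 167671
4  | Sales   | 97605 
5  | Legal   | 46117 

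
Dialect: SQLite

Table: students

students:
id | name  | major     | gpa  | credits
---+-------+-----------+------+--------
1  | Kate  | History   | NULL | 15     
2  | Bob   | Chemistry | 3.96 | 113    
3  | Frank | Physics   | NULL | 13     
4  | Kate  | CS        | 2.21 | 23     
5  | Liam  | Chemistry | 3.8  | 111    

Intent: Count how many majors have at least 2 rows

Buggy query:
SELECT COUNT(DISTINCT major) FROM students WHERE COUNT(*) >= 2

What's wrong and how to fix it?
Bug: COUNT(*) cannot appear in WHERE; the per-group count doesn't exist yet

Fix: Group first with HAVING COUNT(*) >= 2, then COUNT the resulting groups

Corrected query:
SELECT COUNT(*) FROM (SELECT major FROM students GROUP BY major HAVING COUNT(*) >= 2)

Result:
COUNT(*)
--------
1       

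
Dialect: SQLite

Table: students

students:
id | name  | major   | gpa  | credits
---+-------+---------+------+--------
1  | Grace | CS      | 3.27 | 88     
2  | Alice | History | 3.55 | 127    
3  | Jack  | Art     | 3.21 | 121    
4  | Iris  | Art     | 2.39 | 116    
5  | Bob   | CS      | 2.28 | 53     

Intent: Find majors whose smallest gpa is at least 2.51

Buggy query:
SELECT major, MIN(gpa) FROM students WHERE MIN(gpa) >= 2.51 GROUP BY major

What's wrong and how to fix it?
Bug: MIN() in WHERE is a misuse of aggregate

Fix: Replace WHERE with HAVING after the GROUP BY

Corrected query:
SELECT major, MIN(gpa) FROM students GROUP BY major HAVING MIN(gpa) >= 2.51

Result:
major   | MIN(gpa)
--------+---------
History | 3.55    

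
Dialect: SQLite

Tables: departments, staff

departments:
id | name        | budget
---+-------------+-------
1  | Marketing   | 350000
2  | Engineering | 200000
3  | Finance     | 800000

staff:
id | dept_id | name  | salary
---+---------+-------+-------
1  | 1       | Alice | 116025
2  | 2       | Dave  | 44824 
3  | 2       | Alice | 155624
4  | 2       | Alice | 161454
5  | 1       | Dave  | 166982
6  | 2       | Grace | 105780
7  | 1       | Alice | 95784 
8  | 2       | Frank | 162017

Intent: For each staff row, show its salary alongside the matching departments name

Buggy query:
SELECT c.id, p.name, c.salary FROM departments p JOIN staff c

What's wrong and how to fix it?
Bug: JOIN with no ON clause produces a cartesian product; every staff row pairs with every departments row

Fix: Add ON c.dept_id = p.id to the JOIN

Corrected query:
SELECT c.id, p.name, c.salary FROM departments p JOIN staff c ON c.dept_id = p.id

Result:
id | name        | salary
---+-------------+-------
1  | Marketing   | 116025
2  | Engineering | 44824 
3  | Engineering | 155624
4  | Engineering | 161454
5  | Marketing   | 166982
6  | Engineering | 105780
7  | Marketing   | 95784 
8  | Engineering | 162017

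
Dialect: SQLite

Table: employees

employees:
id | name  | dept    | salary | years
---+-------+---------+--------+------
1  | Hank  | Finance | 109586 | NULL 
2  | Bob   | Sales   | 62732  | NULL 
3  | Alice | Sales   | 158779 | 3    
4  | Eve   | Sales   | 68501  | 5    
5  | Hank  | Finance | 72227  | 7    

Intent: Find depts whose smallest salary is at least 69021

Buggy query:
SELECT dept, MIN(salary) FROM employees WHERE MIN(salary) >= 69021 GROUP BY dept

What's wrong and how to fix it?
Bug: Aggregates like MIN are computed per group after WHERE runs

Fix: Replace WHERE with HAVING after the GROUP BY

Corrected query:
SELECT dept, MIN(salary) FROM employees GROUP BY dept HAVING MIN(salary) >= 69021

Result:
dept    | MIN(salary)
--------+------------
Finance | 72227      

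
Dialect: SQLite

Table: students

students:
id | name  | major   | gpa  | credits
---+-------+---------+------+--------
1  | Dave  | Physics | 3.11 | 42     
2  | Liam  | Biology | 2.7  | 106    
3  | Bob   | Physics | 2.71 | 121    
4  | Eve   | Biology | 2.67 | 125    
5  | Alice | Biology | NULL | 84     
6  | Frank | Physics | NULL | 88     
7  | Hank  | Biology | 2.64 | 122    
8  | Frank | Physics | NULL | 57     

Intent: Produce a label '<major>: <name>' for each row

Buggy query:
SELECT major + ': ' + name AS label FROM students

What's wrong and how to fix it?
Bug: '+' is numeric addition; on text columns SQLite converts them to 0 instead of concatenating

Fix: Use the || operator for string concatenation

Corrected query:
SELECT major || ': ' || name AS label FROM students

Result:
label         
--------------
Physics: Dave 
Biology: Liam 
Physics: Bob  
Biology: Eve  
Biology: Alice
Physics: Frank
Biology: Hank 
Physics: Frank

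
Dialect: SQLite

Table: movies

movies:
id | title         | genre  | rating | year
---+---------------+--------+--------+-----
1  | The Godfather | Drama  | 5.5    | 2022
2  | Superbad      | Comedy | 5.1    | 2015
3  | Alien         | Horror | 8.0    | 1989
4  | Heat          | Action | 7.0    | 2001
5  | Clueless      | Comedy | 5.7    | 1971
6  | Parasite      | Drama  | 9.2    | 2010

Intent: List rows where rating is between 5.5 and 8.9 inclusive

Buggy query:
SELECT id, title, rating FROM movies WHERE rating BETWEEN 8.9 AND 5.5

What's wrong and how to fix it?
Bug: BETWEEN expects the lower bound first; with 8.9 AND 5.5 the range is empty

Fix: Write BETWEEN 5.5 AND 8.9

Corrected query:
SELECT id, title, rating FROM movies WHERE rating BETWEEN 5.5 AND 8.9

Result:
id | title         | rating
---+---------------+-------
1  | The Godfather | 5.5   
3  | Alien         | 8     
4  | Heat          | 7     
5  | Clueless      | 5.7   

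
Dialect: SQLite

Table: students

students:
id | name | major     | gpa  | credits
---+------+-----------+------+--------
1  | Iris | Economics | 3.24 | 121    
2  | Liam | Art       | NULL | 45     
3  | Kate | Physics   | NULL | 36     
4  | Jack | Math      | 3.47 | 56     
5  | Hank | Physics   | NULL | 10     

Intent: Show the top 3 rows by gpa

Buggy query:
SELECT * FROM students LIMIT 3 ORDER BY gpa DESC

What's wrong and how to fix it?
Bug: ORDER BY cannot follow LIMIT; LIMIT is the final clause

Fix: Sort with ORDER BY, then apply LIMIT

Corrected query:
SELECT * FROM students ORDER BY gpa DESC LIMIT 3

Result:
id | name | major     | gpa  | credits
---+------+-----------+------+--------
4  | Jack | Math      | 3.47 | 56     
1  | Iris | Economics | 3.24 | 121    
2  | Liam | Art       | NULL | 45     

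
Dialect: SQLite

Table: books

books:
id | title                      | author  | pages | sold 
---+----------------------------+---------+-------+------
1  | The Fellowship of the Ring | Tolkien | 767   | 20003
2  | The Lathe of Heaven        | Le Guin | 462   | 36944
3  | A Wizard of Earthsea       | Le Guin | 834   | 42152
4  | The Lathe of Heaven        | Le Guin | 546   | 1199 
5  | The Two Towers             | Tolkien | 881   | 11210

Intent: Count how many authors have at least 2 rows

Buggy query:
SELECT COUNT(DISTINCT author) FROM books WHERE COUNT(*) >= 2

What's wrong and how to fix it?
Bug: COUNT(*) cannot appear in WHERE; the per-group count doesn't exist yet

Fix: Use a subquery that GROUPs and filters with HAVING, then count its rows

Corrected query:
SELECT COUNT(*) FROM (SELECT author FROM books GROUP BY author HAVING COUNT(*) >= 2)

Result:
COUNT(*)
--------
2       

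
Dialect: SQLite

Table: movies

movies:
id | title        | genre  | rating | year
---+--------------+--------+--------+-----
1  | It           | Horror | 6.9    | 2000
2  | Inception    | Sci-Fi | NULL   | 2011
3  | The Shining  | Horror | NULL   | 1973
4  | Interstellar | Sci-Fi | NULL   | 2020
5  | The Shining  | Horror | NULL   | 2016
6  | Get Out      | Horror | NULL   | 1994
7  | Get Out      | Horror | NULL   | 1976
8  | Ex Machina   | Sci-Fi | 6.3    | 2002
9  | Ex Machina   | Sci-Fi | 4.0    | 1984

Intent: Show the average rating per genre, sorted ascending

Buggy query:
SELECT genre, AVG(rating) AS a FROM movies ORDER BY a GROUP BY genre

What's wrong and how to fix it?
Bug: GROUP BY must precede ORDER BY

Fix: Reorder: SELECT … FROM … GROUP BY … ORDER BY …

Corrected query:
SELECT genre, AVG(rating) AS a FROM movies GROUP BY genre ORDER BY a

Result:
genre  | a   
-------+-----
Sci-Fi | 5.15
Horror | 6.9 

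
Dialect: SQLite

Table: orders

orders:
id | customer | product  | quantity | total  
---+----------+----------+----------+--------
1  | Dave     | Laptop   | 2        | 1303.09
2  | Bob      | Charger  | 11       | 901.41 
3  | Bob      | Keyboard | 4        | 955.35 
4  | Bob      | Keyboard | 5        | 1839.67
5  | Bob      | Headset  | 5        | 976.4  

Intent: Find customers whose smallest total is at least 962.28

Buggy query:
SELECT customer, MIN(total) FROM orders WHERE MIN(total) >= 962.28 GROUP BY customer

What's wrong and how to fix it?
Bug: Aggregates like MIN are computed per group after WHERE runs

Fix: Replace WHERE with HAVING after the GROUP BY

Corrected query:
SELECT customer, MIN(total) FROM orders GROUP BY customer HAVING MIN(total) >= 962.28

Result:
customer | MIN(total)
---------+-----------
Dave     | 1303.09   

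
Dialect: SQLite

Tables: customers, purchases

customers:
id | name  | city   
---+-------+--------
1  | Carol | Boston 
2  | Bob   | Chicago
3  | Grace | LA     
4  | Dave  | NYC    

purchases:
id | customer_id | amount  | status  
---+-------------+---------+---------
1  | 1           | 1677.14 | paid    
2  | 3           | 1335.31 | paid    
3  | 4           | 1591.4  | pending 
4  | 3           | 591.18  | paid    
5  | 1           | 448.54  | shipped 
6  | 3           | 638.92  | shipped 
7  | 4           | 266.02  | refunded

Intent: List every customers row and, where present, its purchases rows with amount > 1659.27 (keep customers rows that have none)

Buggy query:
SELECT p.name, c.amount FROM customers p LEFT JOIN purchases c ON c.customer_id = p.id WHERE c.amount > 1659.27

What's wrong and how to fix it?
Bug: A WHERE condition on the right-hand table after LEFT JOIN drops unmatched parents

Fix: Put 'c.amount > 1659.27' in the JOIN's ON clause instead of WHERE

Corrected query:
SELECT p.name, c.amount FROM customers p LEFT JOIN purchases c ON c.customer_id = p.id AND c.amount > 1659.27

Result:
name  | amount 
------+--------
Carol | 1677.14
Bob   | NULL   
Grace | NULL   
Dave  | NULL   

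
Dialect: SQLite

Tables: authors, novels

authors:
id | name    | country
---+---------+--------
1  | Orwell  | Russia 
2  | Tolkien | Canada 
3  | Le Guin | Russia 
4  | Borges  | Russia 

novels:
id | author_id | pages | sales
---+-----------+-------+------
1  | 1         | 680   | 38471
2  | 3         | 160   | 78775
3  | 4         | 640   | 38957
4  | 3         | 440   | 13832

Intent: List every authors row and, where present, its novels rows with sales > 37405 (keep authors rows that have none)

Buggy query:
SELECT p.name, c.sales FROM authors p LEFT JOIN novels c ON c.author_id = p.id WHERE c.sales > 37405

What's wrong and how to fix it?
Bug: A WHERE condition on the right-hand table after LEFT JOIN drops unmatched parents

Fix: Move the right-table condition into the ON clause so unmatched parents are kept

Corrected query:
SELECT p.name, c.sales FROM authors p LEFT JOIN novels c ON c.author_id = p.id AND c.sales > 37405

Result:
name    | sales
--------+------
Orwell  | 38471
Tolkien | NULL 
Le Guin | 78775
Borges  | 38957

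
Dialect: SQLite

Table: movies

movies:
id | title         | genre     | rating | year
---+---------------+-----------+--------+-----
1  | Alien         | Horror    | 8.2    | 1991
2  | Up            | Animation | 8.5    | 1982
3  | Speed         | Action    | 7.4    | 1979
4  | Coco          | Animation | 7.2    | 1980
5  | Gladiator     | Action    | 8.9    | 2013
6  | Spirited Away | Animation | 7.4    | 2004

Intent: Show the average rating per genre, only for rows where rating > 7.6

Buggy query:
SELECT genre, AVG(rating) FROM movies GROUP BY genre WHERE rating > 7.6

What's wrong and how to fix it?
Bug: WHERE cannot follow GROUP BY

Fix: Place WHERE between FROM and GROUP BY

Corrected query:
SELECT genre, AVG(rating) FROM movies WHERE rating > 7.6 GROUP BY genre

Result:
genre     | AVG(rating)
----------+------------
Action    | 8.9        
Animation | 8.5        
Horror    | 8.2        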